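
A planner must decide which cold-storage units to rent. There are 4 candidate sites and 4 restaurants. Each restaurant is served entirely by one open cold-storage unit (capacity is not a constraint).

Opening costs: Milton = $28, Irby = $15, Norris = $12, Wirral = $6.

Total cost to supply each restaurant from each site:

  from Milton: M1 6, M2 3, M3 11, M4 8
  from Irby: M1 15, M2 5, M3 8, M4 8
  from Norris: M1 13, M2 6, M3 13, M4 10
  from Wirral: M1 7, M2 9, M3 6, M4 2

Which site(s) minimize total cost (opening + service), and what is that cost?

Open Wirral only; minimum total cost 30.

For any fixed open set, each restaurant goes to its cheapest open site; total = fixed + service.
{Wirral}: M1→Wirral 7, M2→Wirral 9, M3→Wirral 6, M4→Wirral 2. Service 24; fixed 6; total 30.
{Norris, Wirral}: M1→Wirral 7, M2→Norris 6, M3→Wirral 6, M4→Wirral 2. Service 21; fixed 18; total 39.
{Irby, Wirral}: M1→Wirral 7, M2→Irby 5, M3→Wirral 6, M4→Wirral 2. Service 20; fixed 21; total 41.
{Milton, Irby, Norris, Wirral}: M1→Milton 6, M2→Milton 3, M3→Wirral 6, M4→Wirral 2. Service 17; fixed 61; total 78.
No other subset beats 30.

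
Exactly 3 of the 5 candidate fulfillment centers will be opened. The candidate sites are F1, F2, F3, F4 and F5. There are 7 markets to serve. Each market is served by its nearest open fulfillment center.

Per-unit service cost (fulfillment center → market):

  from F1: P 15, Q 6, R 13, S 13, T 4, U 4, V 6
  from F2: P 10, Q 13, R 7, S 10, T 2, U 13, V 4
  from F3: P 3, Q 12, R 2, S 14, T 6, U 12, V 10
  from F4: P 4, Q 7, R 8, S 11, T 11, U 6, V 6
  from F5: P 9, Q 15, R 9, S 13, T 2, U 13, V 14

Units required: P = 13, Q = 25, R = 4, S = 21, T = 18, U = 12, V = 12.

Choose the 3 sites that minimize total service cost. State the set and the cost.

With exactly 3 open, each market uses its cheapest among the chosen.
{F1, F2, F3}: P→F3 3·13=39, Q→F1 6·25=150, R→F3 2·4=8, S→F2 10·21=210, T→F2 2·18=36, U→F1 4·12=48, V→F2 4·12=48. Service cost 539.
{F1, F2, F4}: service cost 572
{F2, F3, F4}: service cost 588
Among all 10 size-3 choices, {F1, F2, F3} is lowest.

Choose F1, F2 and F3; total service cost 539.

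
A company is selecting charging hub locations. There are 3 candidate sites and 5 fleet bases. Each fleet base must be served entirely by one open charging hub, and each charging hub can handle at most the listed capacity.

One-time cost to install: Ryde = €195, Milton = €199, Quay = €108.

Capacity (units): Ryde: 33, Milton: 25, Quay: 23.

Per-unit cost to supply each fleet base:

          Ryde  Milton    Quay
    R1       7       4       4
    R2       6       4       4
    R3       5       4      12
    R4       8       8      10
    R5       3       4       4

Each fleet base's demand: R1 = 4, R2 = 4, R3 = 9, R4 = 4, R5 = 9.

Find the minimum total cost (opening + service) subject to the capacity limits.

Minimum total cost: 351

Open {Ryde}: R1→Ryde 7·4=28, R2→Ryde 6·4=24, R3→Ryde 5·9=45, R4→Ryde 8·4=32, R5→Ryde 3·9=27.
Loads: Ryde carries 30/33. Service 156; fixed 195; total 351.
Next best feasible plan costs 439.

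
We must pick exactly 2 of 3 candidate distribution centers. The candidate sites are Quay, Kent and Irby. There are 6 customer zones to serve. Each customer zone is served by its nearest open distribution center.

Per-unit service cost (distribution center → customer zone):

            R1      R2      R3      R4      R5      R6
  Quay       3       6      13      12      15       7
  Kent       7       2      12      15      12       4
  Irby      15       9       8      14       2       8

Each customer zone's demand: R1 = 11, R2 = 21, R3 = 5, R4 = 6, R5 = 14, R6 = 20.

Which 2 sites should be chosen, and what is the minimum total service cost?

Choose Kent and Irby; total service cost 351.

With exactly 2 open, each customer zone uses its cheapest among the chosen.
{Kent, Irby}: R1→Kent 7·11=77, R2→Kent 2·21=42, R3→Irby 8·5=40, R4→Irby 14·6=84, R5→Irby 2·14=28, R6→Kent 4·20=80. Service cost 351.
{Quay, Irby}: service cost 439
{Quay, Kent}: service cost 455
Among all 3 size-2 choices, {Kent, Irby} is lowest.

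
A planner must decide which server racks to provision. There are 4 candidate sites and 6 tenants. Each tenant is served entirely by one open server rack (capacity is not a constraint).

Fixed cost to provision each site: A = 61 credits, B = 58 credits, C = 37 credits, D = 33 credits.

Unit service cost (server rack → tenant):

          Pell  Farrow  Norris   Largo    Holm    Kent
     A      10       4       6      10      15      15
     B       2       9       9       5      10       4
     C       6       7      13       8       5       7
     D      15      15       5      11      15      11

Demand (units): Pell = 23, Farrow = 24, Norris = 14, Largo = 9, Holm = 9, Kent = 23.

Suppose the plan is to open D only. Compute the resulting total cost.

Each tenant is assigned to its cheapest site among the open ones.
{D}: Pell→D 15·23=345, Farrow→D 15·24=360, Norris→D 5·14=70, Largo→D 11·9=99, Holm→D 15·9=135, Kent→D 11·23=253. Service 1262; fixed 33; total 1295.

Total cost: 1295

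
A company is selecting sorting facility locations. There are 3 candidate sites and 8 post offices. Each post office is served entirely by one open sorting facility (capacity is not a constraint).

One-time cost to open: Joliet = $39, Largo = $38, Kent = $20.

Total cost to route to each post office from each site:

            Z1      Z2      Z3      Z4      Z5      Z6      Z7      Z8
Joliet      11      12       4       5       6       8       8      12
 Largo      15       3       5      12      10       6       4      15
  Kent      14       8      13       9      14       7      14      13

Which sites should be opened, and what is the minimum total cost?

Open Joliet only; minimum total cost 105.

For any fixed open set, each post office goes to its cheapest open site; total = fixed + service.
{Joliet}: Z1→Joliet 11, Z2→Joliet 12, Z3→Joliet 4, Z4→Joliet 5, Z5→Joliet 6, Z6→Joliet 8, Z7→Joliet 8, Z8→Joliet 12. Service 66; fixed 39; total 105.
{Largo}: Z1→Largo 15, Z2→Largo 3, Z3→Largo 5, Z4→Largo 12, Z5→Largo 10, Z6→Largo 6, Z7→Largo 4, Z8→Largo 15. Service 70; fixed 38; total 108.
{Kent}: Z1→Kent 14, Z2→Kent 8, Z3→Kent 13, Z4→Kent 9, Z5→Kent 14, Z6→Kent 7, Z7→Kent 14, Z8→Kent 13. Service 92; fixed 20; total 112.
{Joliet, Largo, Kent}: Z1→Joliet 11, Z2→Largo 3, Z3→Joliet 4, Z4→Joliet 5, Z5→Joliet 6, Z6→Largo 6, Z7→Largo 4, Z8→Joliet 12. Service 51; fixed 97; total 148.
No other subset beats 105.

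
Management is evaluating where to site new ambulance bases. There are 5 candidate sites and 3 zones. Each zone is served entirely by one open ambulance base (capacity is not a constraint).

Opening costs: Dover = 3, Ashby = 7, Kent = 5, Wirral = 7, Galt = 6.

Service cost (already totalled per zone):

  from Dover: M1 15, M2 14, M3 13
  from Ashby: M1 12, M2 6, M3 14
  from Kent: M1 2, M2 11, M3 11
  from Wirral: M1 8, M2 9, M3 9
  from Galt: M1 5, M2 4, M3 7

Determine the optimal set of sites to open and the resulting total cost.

Open Galt only; minimum total cost 22.

For any fixed open set, each zone goes to its cheapest open site; total = fixed + service.
{Galt}: M1→Galt 5, M2→Galt 4, M3→Galt 7. Service 16; fixed 6; total 22.
{Kent, Galt}: service 13 + fixed 11 = 24
{Dover, Galt}: M1→Galt 5, M2→Galt 4, M3→Galt 7. Service 16; fixed 9; total 25.
{Dover, Ashby, Kent, Wirral, Galt}: M1→Kent 2, M2→Galt 4, M3→Galt 7. Service 13; fixed 28; total 41.
No other subset beats 22.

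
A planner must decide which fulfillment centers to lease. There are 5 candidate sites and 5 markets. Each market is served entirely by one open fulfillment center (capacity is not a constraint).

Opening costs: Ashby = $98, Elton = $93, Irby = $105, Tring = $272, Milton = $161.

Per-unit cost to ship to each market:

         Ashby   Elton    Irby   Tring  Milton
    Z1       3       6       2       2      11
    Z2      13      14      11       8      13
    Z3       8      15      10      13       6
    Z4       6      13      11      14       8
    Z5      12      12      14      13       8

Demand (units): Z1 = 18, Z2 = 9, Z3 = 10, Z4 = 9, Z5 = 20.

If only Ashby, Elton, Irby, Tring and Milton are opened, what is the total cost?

Each market is assigned to its cheapest site among the open ones.
{Ashby, Elton, Irby, Tring, Milton}: Z1→Irby 2·18=36, Z2→Tring 8·9=72, Z3→Milton 6·10=60, Z4→Ashby 6·9=54, Z5→Milton 8·20=160. Service 382; fixed 729; total 1111.

Total cost: 1111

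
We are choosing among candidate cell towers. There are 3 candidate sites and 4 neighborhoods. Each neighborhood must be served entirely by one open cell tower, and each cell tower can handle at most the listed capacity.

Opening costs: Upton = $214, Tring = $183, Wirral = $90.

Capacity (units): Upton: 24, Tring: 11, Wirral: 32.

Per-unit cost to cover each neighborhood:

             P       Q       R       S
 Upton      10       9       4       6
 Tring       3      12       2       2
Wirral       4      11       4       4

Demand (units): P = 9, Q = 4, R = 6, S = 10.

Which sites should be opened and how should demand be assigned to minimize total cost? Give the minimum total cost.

Minimum total cost: 234

Open {Wirral}: P→Wirral 4·9=36, Q→Wirral 11·4=44, R→Wirral 4·6=24, S→Wirral 4·10=40.
Loads: Wirral carries 29/32. Service 144; fixed 90; total 234.
Next best feasible plan costs 397.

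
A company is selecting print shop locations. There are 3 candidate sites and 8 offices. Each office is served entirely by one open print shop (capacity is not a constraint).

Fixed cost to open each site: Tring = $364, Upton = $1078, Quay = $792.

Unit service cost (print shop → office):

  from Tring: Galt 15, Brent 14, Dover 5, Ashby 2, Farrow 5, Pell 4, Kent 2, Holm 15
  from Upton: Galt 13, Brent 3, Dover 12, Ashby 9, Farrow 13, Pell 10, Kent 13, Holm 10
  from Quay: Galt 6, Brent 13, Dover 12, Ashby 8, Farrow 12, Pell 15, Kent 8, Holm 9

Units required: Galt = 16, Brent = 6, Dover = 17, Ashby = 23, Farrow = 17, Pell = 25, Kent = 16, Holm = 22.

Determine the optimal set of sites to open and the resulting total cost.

Open Tring only; minimum total cost 1366.

For any fixed open set, each office goes to its cheapest open site; total = fixed + service.
{Tring}: Galt→Tring 15·16=240, Brent→Tring 14·6=84, Dover→Tring 5·17=85, Ashby→Tring 2·23=46, Farrow→Tring 5·17=85, Pell→Tring 4·25=100, Kent→Tring 2·16=32, Holm→Tring 15·22=330. Service 1002; fixed 364; total 1366.
{Tring, Quay}: Galt→Quay 6·16=96, Brent→Quay 13·6=78, Dover→Tring 5·17=85, Ashby→Tring 2·23=46, Farrow→Tring 5·17=85, Pell→Tring 4·25=100, Kent→Tring 2·16=32, Holm→Quay 9·22=198. Service 720; fixed 1156; total 1876.
{Tring, Upton}: service 794 + fixed 1442 = 2236
{Tring, Upton, Quay}: service 660 + fixed 2234 = 2894
No other subset beats 1366.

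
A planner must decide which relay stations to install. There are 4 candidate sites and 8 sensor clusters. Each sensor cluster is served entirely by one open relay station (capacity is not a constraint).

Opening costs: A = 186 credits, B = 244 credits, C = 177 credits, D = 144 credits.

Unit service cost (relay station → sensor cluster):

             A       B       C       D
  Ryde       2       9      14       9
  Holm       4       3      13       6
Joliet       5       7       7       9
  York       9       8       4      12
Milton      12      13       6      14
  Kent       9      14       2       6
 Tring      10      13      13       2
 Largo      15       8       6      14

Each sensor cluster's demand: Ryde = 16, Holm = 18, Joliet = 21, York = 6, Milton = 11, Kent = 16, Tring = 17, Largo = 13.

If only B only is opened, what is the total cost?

Each sensor cluster is assigned to its cheapest site among the open ones.
{B}: Ryde→B 9·16=144, Holm→B 3·18=54, Joliet→B 7·21=147, York→B 8·6=48, Milton→B 13·11=143, Kent→B 14·16=224, Tring→B 13·17=221, Largo→B 8·13=104. Service 1085; fixed 244; total 1329.

Total cost: 1329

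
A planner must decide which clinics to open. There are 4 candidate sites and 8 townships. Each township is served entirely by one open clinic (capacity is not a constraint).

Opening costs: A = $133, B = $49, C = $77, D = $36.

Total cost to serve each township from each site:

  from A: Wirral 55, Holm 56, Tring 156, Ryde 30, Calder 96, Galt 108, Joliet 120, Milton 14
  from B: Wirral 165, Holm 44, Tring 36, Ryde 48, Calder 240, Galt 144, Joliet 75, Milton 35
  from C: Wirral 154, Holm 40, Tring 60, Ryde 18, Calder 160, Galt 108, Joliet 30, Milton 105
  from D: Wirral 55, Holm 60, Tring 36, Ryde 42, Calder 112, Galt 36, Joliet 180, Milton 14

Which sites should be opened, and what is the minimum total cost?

For any fixed open set, each township goes to its cheapest open site; total = fixed + service.
{C, D}: Wirral→D 55, Holm→C 40, Tring→D 36, Ryde→C 18, Calder→D 112, Galt→D 36, Joliet→C 30, Milton→D 14. Service 341; fixed 113; total 454.
{B, D}: service 414 + fixed 85 = 499
{B, C, D}: Wirral→D 55, Holm→C 40, Tring→B 36, Ryde→C 18, Calder→D 112, Galt→D 36, Joliet→C 30, Milton→D 14. Service 341; fixed 162; total 503.
{A, B, C, D}: Wirral→A 55, Holm→C 40, Tring→B 36, Ryde→C 18, Calder→A 96, Galt→D 36, Joliet→C 30, Milton→A 14. Service 325; fixed 295; total 620.
No other subset beats 454.

Open C and D; minimum total cost 454.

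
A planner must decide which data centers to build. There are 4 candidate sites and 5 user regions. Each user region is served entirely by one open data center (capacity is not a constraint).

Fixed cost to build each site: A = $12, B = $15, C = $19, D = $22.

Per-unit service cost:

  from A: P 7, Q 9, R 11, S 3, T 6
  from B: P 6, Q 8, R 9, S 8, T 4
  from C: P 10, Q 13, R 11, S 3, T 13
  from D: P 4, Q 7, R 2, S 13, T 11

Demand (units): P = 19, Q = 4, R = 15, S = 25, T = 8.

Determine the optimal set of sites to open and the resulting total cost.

Open A, B and D; minimum total cost 290.

For any fixed open set, each user region goes to its cheapest open site; total = fixed + service.
{A, B, D}: P→D 4·19=76, Q→D 7·4=28, R→D 2·15=30, S→A 3·25=75, T→B 4·8=32. Service 241; fixed 49; total 290.
{A, D}: P→D 4·19=76, Q→D 7·4=28, R→D 2·15=30, S→A 3·25=75, T→A 6·8=48. Service 257; fixed 34; total 291.
{B, C, D}: P→D 4·19=76, Q→D 7·4=28, R→D 2·15=30, S→C 3·25=75, T→B 4·8=32. Service 241; fixed 56; total 297.
{A, B, C, D}: service 241 + fixed 68 = 309
No other subset beats 290.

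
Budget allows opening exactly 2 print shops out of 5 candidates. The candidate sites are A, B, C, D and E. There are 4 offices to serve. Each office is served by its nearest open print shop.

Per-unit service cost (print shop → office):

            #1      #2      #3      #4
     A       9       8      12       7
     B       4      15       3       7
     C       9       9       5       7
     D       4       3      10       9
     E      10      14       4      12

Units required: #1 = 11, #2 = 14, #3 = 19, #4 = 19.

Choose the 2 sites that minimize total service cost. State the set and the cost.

Choose B and D; total service cost 276.

With exactly 2 open, each office uses its cheapest among the chosen.
{B, D}: #1→B 4·11=44, #2→D 3·14=42, #3→B 3·19=57, #4→B 7·19=133. Service cost 276.
{C, D}: service cost 314
{D, E}: service cost 333
Among all 10 size-2 choices, {B, D} is lowest.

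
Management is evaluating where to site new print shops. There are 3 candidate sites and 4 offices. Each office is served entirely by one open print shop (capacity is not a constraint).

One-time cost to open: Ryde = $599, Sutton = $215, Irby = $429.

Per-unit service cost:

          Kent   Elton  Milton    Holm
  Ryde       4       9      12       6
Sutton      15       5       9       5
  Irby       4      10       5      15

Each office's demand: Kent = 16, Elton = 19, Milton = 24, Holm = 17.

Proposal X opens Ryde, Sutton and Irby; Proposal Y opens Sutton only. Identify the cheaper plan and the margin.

Proposal Y is cheaper by 756.

Proposal X: {Ryde, Sutton, Irby}: Kent→Ryde 4·16=64, Elton→Sutton 5·19=95, Milton→Irby 5·24=120, Holm→Sutton 5·17=85. Service 364; fixed 1243; total 1607.
Proposal Y: {Sutton}: Kent→Sutton 15·16=240, Elton→Sutton 5·19=95, Milton→Sutton 9·24=216, Holm→Sutton 5·17=85. Service 636; fixed 215; total 851.
Difference: |1607 − 851| = 756.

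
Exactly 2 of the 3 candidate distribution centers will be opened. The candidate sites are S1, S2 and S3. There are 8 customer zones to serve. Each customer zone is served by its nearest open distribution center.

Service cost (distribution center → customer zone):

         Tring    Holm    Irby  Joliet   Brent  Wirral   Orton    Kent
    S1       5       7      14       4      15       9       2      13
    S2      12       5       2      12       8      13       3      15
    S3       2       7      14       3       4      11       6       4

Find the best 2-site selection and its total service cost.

Choose S2 and S3; total service cost 34.

With exactly 2 open, each customer zone uses its cheapest among the chosen.
{S2, S3}: Tring→S3 2, Holm→S2 5, Irby→S2 2, Joliet→S3 3, Brent→S3 4, Wirral→S3 11, Orton→S2 3, Kent→S3 4. Service cost 34.
{S1, S3}: service cost 45
{S1, S2}: service cost 48
Among all 3 size-2 choices, {S2, S3} is lowest.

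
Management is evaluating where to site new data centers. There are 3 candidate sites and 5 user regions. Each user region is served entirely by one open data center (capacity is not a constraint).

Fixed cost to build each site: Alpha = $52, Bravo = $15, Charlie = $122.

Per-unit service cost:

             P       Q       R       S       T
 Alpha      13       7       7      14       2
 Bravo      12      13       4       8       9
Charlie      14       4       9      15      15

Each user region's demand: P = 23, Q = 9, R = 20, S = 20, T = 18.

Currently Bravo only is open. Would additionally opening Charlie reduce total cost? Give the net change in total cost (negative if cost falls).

No — net change +41 (cost rises by 41).

Current service cost with {Bravo}: 795.
Adding Charlie: each user region re-picks its cheapest; new service cost 714, saving 81.
Extra fixed cost: 122. Net change = 122 − 81 = 41.
(Totals: 810 → 851.)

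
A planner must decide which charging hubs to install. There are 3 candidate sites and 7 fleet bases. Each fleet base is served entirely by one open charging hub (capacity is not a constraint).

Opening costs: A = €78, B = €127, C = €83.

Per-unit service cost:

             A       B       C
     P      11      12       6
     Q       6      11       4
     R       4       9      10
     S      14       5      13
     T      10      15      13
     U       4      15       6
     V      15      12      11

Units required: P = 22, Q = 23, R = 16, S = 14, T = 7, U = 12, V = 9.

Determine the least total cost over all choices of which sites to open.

For any fixed open set, each fleet base goes to its cheapest open site; total = fixed + service.
{A, C}: P→C 6·22=132, Q→C 4·23=92, R→A 4·16=64, S→C 13·14=182, T→A 10·7=70, U→A 4·12=48, V→C 11·9=99. Service 687; fixed 161; total 848.
{A, B, C}: P→C 6·22=132, Q→C 4·23=92, R→A 4·16=64, S→B 5·14=70, T→A 10·7=70, U→A 4·12=48, V→C 11·9=99. Service 575; fixed 288; total 863.
{B, C}: service 700 + fixed 210 = 910
{A}: service 893 + fixed 78 = 971
No other subset beats 848.

Minimum total cost: 848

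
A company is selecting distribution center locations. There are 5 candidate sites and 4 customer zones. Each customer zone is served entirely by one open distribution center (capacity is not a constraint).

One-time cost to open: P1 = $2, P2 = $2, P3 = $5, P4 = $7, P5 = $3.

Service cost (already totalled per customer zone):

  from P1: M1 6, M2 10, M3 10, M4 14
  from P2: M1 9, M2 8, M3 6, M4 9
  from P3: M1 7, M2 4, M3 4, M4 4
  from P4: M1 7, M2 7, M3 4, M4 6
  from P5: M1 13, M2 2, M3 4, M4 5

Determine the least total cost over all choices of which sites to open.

Minimum total cost: 22

For any fixed open set, each customer zone goes to its cheapest open site; total = fixed + service.
{P1, P5}: M1→P1 6, M2→P5 2, M3→P5 4, M4→P5 5. Service 17; fixed 5; total 22.
{P1, P2, P5}: service 17 + fixed 7 = 24
{P3}: M1→P3 7, M2→P3 4, M3→P3 4, M4→P3 4. Service 19; fixed 5; total 24.
{P1, P2, P3, P4, P5}: service 16 + fixed 19 = 35
No other subset beats 22.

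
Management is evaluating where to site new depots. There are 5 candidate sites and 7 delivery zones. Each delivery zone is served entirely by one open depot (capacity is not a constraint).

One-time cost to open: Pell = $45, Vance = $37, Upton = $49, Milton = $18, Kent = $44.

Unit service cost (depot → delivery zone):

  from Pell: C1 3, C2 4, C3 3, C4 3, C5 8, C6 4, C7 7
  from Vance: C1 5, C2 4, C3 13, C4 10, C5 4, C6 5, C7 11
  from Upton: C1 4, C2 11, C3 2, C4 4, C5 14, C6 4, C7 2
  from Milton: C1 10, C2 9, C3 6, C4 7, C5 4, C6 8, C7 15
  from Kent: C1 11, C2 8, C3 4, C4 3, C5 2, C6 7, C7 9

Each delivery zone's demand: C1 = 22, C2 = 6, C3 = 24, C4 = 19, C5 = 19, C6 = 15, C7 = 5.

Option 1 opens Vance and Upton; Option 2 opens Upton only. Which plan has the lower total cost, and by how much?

Option 1 is cheaper by 195.

Option 1: {Vance, Upton}: C1→Upton 4·22=88, C2→Vance 4·6=24, C3→Upton 2·24=48, C4→Upton 4·19=76, C5→Vance 4·19=76, C6→Upton 4·15=60, C7→Upton 2·5=10. Service 382; fixed 86; total 468.
Option 2: {Upton}: C1→Upton 4·22=88, C2→Upton 11·6=66, C3→Upton 2·24=48, C4→Upton 4·19=76, C5→Upton 14·19=266, C6→Upton 4·15=60, C7→Upton 2·5=10. Service 614; fixed 49; total 663.
Difference: |468 − 663| = 195.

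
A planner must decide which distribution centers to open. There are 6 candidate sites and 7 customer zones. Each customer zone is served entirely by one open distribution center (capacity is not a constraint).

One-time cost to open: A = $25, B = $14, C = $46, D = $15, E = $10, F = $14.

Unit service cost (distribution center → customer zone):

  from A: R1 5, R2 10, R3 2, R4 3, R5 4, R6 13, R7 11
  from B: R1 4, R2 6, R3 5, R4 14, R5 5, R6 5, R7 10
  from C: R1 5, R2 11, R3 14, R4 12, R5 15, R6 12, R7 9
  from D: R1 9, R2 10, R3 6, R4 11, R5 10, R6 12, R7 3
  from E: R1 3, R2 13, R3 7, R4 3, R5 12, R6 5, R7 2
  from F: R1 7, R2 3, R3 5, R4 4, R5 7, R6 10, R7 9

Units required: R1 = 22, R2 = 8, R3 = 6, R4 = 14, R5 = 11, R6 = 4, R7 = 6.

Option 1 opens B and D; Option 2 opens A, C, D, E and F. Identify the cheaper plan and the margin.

Option 2 is cheaper by 112.

Option 1: {B, D}: R1→B 4·22=88, R2→B 6·8=48, R3→B 5·6=30, R4→D 11·14=154, R5→B 5·11=55, R6→B 5·4=20, R7→D 3·6=18. Service 413; fixed 29; total 442.
Option 2: {A, C, D, E, F}: R1→E 3·22=66, R2→F 3·8=24, R3→A 2·6=12, R4→A 3·14=42, R5→A 4·11=44, R6→E 5·4=20, R7→E 2·6=12. Service 220; fixed 110; total 330.
Difference: |442 − 330| = 112.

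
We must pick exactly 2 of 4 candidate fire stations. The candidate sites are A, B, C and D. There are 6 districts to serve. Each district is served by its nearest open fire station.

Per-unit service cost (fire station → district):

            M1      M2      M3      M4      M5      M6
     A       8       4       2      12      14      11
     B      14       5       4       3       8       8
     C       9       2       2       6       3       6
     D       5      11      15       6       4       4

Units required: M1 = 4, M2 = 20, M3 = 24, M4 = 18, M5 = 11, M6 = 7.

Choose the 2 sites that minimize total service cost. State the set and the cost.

Choose B and C; total service cost 253.

With exactly 2 open, each district uses its cheapest among the chosen.
{B, C}: M1→C 9·4=36, M2→C 2·20=40, M3→C 2·24=48, M4→B 3·18=54, M5→C 3·11=33, M6→C 6·7=42. Service cost 253.
{C, D}: service cost 277
{A, C}: service cost 303
Among all 6 size-2 choices, {B, C} is lowest.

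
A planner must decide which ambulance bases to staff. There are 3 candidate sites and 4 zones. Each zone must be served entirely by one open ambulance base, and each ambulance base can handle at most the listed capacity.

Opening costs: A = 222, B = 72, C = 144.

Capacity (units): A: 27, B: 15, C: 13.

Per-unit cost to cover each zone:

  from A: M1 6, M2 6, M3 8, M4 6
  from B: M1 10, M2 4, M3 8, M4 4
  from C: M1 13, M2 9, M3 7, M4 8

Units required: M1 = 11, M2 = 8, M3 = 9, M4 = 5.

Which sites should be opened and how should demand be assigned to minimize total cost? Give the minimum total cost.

Minimum total cost: 484

Open {A, B}: M1→A 6·11=66, M2→B 4·8=32, M3→A 8·9=72, M4→B 4·5=20.
Loads: A carries 20/27, B carries 13/15. Service 190; fixed 294; total 484.
Next best feasible plan costs 494.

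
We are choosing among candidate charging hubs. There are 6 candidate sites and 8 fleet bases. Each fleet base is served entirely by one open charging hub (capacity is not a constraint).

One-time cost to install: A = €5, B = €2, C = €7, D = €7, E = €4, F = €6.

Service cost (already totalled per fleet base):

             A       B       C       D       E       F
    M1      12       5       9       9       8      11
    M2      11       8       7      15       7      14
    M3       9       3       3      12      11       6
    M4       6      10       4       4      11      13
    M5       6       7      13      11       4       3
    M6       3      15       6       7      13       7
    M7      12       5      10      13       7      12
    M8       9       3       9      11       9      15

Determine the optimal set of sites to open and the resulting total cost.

For any fixed open set, each fleet base goes to its cheapest open site; total = fixed + service.
{A, B}: M1→B 5, M2→B 8, M3→B 3, M4→A 6, M5→A 6, M6→A 3, M7→B 5, M8→B 3. Service 39; fixed 7; total 46.
{A, B, E}: service 36 + fixed 11 = 47
{A, B, F}: service 36 + fixed 13 = 49
{A, B, C, D, E, F}: service 33 + fixed 31 = 64
No other subset beats 46.

Open A and B; minimum total cost 46.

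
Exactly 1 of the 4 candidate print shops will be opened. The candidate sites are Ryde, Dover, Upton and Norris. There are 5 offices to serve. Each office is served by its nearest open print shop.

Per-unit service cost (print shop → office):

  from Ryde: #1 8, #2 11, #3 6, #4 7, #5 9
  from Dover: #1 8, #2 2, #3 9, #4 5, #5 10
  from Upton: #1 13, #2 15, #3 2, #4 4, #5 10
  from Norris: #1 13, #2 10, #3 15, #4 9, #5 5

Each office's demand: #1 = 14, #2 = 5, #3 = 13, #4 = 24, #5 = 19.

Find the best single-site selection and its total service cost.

Choose Dover only; total service cost 549.

With exactly 1 open, each office uses its cheapest among the chosen.
{Dover}: #1→Dover 8·14=112, #2→Dover 2·5=10, #3→Dover 9·13=117, #4→Dover 5·24=120, #5→Dover 10·19=190. Service cost 549.
{Upton}: service cost 569
{Ryde}: service cost 584
Among all 4 size-1 choices, {Dover} is lowest.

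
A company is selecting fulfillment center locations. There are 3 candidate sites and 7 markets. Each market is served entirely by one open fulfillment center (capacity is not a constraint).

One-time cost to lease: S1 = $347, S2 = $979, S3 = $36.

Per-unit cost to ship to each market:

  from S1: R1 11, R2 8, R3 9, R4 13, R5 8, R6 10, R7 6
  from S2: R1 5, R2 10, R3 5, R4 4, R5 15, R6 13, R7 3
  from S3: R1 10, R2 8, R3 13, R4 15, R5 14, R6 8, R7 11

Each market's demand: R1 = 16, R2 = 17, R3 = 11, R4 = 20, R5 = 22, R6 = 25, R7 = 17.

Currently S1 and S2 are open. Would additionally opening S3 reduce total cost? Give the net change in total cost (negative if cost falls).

Yes — net change −14 (cost falls by 14).

Current service cost with {S1, S2}: 828.
Adding S3: each market re-picks its cheapest; new service cost 778, saving 50.
Extra fixed cost: 36. Net change = 36 − 50 = -14.
(Totals: 2154 → 2140.)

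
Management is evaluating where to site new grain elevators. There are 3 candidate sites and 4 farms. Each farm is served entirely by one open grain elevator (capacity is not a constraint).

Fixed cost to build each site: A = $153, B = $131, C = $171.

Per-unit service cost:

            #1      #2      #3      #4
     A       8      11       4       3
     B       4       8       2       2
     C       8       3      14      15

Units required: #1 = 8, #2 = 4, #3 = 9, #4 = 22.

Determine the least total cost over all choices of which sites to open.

Minimum total cost: 257

For any fixed open set, each farm goes to its cheapest open site; total = fixed + service.
{B}: #1→B 4·8=32, #2→B 8·4=32, #3→B 2·9=18, #4→B 2·22=44. Service 126; fixed 131; total 257.
{A}: #1→A 8·8=64, #2→A 11·4=44, #3→A 4·9=36, #4→A 3·22=66. Service 210; fixed 153; total 363.
{B, C}: service 106 + fixed 302 = 408
{A, B, C}: service 106 + fixed 455 = 561
(All 7 nonempty subsets were checked; B only is lowest.)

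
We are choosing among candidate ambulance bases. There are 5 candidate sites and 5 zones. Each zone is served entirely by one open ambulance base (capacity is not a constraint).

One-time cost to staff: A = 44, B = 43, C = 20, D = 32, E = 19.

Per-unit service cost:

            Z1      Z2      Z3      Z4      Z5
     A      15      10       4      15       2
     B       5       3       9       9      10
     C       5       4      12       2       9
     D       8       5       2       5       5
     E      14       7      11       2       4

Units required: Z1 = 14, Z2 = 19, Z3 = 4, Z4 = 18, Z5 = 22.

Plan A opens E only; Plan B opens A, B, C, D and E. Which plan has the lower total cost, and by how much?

Plan B is cheaper by 143.

Plan A: {E}: Z1→E 14·14=196, Z2→E 7·19=133, Z3→E 11·4=44, Z4→E 2·18=36, Z5→E 4·22=88. Service 497; fixed 19; total 516.
Plan B: {A, B, C, D, E}: Z1→B 5·14=70, Z2→B 3·19=57, Z3→D 2·4=8, Z4→C 2·18=36, Z5→A 2·22=44. Service 215; fixed 158; total 373.
Difference: |516 − 373| = 143.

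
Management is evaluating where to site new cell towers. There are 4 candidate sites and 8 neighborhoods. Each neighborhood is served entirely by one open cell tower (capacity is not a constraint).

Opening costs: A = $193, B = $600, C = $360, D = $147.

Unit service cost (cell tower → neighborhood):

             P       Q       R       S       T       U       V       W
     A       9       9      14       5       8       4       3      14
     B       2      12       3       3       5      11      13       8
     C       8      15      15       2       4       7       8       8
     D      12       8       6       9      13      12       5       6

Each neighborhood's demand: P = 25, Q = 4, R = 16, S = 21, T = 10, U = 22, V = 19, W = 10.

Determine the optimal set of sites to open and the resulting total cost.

For any fixed open set, each neighborhood goes to its cheapest open site; total = fixed + service.
{A, D}: P→A 9·25=225, Q→D 8·4=32, R→D 6·16=96, S→A 5·21=105, T→A 8·10=80, U→A 4·22=88, V→A 3·19=57, W→D 6·10=60. Service 743; fixed 340; total 1083.
{A}: P→A 9·25=225, Q→A 9·4=36, R→A 14·16=224, S→A 5·21=105, T→A 8·10=80, U→A 4·22=88, V→A 3·19=57, W→A 14·10=140. Service 955; fixed 193; total 1148.
{C, D}: service 719 + fixed 507 = 1226
{A, B, C, D}: P→B 2·25=50, Q→D 8·4=32, R→B 3·16=48, S→C 2·21=42, T→C 4·10=40, U→A 4·22=88, V→A 3·19=57, W→D 6·10=60. Service 417; fixed 1300; total 1717.
No other subset beats 1083.

Open A and D; minimum total cost 1083.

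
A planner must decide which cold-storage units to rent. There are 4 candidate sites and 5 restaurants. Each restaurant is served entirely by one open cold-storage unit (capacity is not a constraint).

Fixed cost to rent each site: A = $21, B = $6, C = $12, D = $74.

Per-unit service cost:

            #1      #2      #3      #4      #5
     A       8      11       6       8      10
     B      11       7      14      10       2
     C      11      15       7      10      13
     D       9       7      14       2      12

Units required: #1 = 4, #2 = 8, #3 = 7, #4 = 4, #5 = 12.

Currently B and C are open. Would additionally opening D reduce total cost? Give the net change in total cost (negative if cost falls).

No — net change +34 (cost rises by 34).

Current service cost with {B, C}: 213.
Adding D: each restaurant re-picks its cheapest; new service cost 173, saving 40.
Extra fixed cost: 74. Net change = 74 − 40 = 34.
(Totals: 231 → 265.)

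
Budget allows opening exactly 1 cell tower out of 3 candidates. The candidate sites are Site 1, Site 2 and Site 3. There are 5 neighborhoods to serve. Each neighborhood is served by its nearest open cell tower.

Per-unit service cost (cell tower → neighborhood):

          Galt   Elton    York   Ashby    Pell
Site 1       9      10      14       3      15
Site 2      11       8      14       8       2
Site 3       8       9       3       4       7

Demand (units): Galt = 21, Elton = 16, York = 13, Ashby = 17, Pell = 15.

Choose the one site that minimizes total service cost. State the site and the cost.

With exactly 1 open, each neighborhood uses its cheapest among the chosen.
{Site 3}: Galt→Site 3 8·21=168, Elton→Site 3 9·16=144, York→Site 3 3·13=39, Ashby→Site 3 4·17=68, Pell→Site 3 7·15=105. Service cost 524.
{Site 2}: service cost 707
{Site 1}: service cost 807
Among all 3 size-1 choices, {Site 3} is lowest.

Choose Site 3 only; total service cost 524.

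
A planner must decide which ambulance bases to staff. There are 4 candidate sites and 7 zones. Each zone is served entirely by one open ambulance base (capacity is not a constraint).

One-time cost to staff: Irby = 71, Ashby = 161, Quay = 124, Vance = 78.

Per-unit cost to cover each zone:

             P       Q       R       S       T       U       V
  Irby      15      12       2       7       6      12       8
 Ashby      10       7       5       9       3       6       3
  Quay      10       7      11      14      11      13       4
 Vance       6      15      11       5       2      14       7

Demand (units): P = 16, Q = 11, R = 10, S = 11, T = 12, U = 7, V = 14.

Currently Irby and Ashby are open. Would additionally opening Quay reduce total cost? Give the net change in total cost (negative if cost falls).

Current service cost with {Irby, Ashby}: 454.
Adding Quay: each zone re-picks its cheapest; new service cost 454, saving 0.
Extra fixed cost: 124. Net change = 124 − 0 = 124.
(Totals: 686 → 810.)

No — net change +124 (cost rises by 124).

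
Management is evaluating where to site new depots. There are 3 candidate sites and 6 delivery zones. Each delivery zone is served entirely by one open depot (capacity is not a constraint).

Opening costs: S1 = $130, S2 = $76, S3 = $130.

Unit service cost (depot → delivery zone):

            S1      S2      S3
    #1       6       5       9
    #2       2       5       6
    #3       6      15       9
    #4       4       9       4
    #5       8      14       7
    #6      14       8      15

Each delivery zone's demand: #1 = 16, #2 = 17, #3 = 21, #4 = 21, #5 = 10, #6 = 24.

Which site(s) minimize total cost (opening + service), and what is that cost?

For any fixed open set, each delivery zone goes to its cheapest open site; total = fixed + service.
{S1, S2}: #1→S2 5·16=80, #2→S1 2·17=34, #3→S1 6·21=126, #4→S1 4·21=84, #5→S1 8·10=80, #6→S2 8·24=192. Service 596; fixed 206; total 802.
{S1}: service 756 + fixed 130 = 886
{S2, S3}: #1→S2 5·16=80, #2→S2 5·17=85, #3→S3 9·21=189, #4→S3 4·21=84, #5→S3 7·10=70, #6→S2 8·24=192. Service 700; fixed 206; total 906.
{S1, S2, S3}: service 586 + fixed 336 = 922
No other subset beats 802.

Open S1 and S2; minimum total cost 802.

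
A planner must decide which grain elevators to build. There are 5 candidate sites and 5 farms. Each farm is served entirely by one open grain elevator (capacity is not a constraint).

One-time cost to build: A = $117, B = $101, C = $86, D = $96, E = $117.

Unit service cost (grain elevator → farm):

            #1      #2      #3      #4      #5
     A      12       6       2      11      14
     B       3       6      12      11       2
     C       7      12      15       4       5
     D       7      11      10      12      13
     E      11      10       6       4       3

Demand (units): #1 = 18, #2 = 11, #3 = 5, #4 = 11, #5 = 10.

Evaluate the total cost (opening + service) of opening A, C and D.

Total cost: 595

Each farm is assigned to its cheapest site among the open ones.
{A, C, D}: #1→C 7·18=126, #2→A 6·11=66, #3→A 2·5=10, #4→C 4·11=44, #5→C 5·10=50. Service 296; fixed 299; total 595.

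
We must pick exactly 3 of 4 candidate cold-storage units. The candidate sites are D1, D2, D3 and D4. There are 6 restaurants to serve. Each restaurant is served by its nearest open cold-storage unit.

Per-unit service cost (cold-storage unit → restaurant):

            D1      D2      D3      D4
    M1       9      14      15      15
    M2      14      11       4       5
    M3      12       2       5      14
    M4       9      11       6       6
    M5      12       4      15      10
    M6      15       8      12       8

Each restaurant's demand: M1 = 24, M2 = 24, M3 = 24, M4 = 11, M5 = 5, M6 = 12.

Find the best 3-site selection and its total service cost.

Choose D1, D2 and D3; total service cost 542.

With exactly 3 open, each restaurant uses its cheapest among the chosen.
{D1, D2, D3}: M1→D1 9·24=216, M2→D3 4·24=96, M3→D2 2·24=48, M4→D3 6·11=66, M5→D2 4·5=20, M6→D2 8·12=96. Service cost 542.
{D1, D2, D4}: service cost 566
{D1, D3, D4}: service cost 644
Among all 4 size-3 choices, {D1, D2, D3} is lowest.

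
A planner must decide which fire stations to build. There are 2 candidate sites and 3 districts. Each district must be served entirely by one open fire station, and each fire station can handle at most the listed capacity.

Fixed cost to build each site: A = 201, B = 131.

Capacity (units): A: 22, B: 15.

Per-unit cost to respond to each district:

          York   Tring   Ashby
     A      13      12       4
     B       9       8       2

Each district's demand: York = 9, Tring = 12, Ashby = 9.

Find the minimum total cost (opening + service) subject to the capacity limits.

Open {A, B}: York→A 13·9=117, Tring→B 8·12=96, Ashby→A 4·9=36.
Loads: A carries 18/22, B carries 12/15. Service 249; fixed 332; total 581.
Next best feasible plan costs 593.

Minimum total cost: 581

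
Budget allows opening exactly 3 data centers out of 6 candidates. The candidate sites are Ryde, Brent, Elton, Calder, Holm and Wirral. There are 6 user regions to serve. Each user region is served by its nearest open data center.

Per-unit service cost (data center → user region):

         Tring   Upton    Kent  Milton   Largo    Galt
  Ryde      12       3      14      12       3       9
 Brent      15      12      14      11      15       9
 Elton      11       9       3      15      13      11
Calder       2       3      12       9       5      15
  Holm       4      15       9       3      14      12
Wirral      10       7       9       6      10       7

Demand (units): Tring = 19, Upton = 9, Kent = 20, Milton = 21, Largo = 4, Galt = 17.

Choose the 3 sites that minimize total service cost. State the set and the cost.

Choose Elton, Calder and Wirral; total service cost 390.

With exactly 3 open, each user region uses its cheapest among the chosen.
{Elton, Calder, Wirral}: Tring→Calder 2·19=38, Upton→Calder 3·9=27, Kent→Elton 3·20=60, Milton→Wirral 6·21=126, Largo→Calder 5·4=20, Galt→Wirral 7·17=119. Service cost 390.
{Ryde, Elton, Holm}: service cost 391
{Elton, Calder, Holm}: service cost 395
Among all 20 size-3 choices, {Elton, Calder, Wirral} is lowest.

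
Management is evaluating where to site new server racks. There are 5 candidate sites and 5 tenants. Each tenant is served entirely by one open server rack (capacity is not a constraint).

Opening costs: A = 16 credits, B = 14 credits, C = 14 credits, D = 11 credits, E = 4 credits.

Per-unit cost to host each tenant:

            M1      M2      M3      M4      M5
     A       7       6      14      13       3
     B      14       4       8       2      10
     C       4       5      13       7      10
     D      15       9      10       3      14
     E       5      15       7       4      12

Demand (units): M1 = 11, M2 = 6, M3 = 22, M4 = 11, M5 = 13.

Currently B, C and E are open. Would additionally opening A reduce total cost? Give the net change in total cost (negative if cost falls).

Yes — net change −75 (cost falls by 75).

Current service cost with {B, C, E}: 374.
Adding A: each tenant re-picks its cheapest; new service cost 283, saving 91.
Extra fixed cost: 16. Net change = 16 − 91 = -75.
(Totals: 406 → 331.)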